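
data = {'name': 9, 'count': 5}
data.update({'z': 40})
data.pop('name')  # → 9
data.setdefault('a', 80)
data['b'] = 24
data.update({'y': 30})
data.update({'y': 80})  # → {'count': 5, 'z': 40, 'a': 80, 'b': 24, 'y': 80}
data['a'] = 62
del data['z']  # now {'count': 5, 'a': 62, 'b': 24, 'y': 80}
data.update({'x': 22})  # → {'count': 5, 'a': 62, 'b': 24, 'y': 80, 'x': 22}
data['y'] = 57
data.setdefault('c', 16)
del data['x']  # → {'count': 5, 'a': 62, 'b': 24, 'y': 57, 'c': 16}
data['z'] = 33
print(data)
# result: {'count': 5, 'a': 62, 'b': 24, 'y': 57, 'c': 16, 'z': 33}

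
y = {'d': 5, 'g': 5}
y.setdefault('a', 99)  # 99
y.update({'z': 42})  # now {'d': 5, 'g': 5, 'a': 99, 'z': 42}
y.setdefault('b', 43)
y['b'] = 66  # {'d': 5, 'g': 5, 'a': 99, 'z': 42, 'b': 66}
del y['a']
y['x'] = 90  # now {'d': 5, 'g': 5, 'z': 42, 'b': 66, 'x': 90}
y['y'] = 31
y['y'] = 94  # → {'d': 5, 'g': 5, 'z': 42, 'b': 66, 'x': 90, 'y': 94}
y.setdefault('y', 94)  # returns 94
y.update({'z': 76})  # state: {'d': 5, 'g': 5, 'z': 76, 'b': 66, 'x': 90, 'y': 94}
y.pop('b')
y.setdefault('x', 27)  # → 90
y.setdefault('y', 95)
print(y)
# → {'d': 5, 'g': 5, 'z': 76, 'x': 90, 'y': 94}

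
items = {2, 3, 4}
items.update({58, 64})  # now {2, 3, 4, 58, 64}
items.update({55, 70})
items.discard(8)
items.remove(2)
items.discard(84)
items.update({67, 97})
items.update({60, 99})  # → {3, 4, 55, 58, 60, 64, 67, 70, 97, 99}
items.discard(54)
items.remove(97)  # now {3, 4, 55, 58, 60, 64, 67, 70, 99}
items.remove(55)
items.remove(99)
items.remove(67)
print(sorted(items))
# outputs [3, 4, 58, 60, 64, 70]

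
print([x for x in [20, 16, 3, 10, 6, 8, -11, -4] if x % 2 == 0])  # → [20, 16, 10, 6, 8, -4]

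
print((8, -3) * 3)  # (8, -3, 8, -3, 8, -3)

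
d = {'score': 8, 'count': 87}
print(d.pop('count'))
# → 87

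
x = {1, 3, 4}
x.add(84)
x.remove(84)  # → {1, 3, 4}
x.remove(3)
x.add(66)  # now {1, 4, 66}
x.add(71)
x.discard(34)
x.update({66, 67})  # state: {1, 4, 66, 67, 71}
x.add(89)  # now {1, 4, 66, 67, 71, 89}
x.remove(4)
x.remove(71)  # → {1, 66, 67, 89}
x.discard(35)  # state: {1, 66, 67, 89}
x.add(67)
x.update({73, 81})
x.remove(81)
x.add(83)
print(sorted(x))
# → [1, 66, 67, 73, 83, 89]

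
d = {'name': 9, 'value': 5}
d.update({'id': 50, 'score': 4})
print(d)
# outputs {'name': 9, 'value': 5, 'id': 50, 'score': 4}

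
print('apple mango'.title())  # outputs Apple Mango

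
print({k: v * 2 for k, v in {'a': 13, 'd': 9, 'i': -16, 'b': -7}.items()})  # {'a': 26, 'd': 18, 'i': -32, 'b': -14}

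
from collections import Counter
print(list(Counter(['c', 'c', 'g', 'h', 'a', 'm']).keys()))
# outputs ['c', 'g', 'h', 'a', 'm']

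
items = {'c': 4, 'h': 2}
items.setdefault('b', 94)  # 94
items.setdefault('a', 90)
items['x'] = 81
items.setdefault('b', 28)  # 94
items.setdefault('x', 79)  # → 81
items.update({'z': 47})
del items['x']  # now {'c': 4, 'h': 2, 'b': 94, 'a': 90, 'z': 47}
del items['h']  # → {'c': 4, 'b': 94, 'a': 90, 'z': 47}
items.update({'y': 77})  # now {'c': 4, 'b': 94, 'a': 90, 'z': 47, 'y': 77}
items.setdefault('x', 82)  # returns 82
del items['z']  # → {'c': 4, 'b': 94, 'a': 90, 'y': 77, 'x': 82}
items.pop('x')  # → 82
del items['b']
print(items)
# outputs {'c': 4, 'a': 90, 'y': 77}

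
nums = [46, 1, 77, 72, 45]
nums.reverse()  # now [45, 72, 77, 1, 46]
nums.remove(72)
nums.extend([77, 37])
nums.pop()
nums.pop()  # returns 77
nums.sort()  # [1, 45, 46, 77]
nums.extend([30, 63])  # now [1, 45, 46, 77, 30, 63]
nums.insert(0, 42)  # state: [42, 1, 45, 46, 77, 30, 63]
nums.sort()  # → [1, 30, 42, 45, 46, 63, 77]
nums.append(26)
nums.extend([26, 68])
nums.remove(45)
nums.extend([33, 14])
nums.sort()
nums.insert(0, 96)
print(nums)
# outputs [96, 1, 14, 26, 26, 30, 33, 42, 46, 63, 68, 77]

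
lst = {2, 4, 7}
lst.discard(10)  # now {2, 4, 7}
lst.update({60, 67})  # {2, 4, 7, 60, 67}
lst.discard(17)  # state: {2, 4, 7, 60, 67}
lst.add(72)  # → {2, 4, 7, 60, 67, 72}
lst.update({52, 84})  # {2, 4, 7, 52, 60, 67, 72, 84}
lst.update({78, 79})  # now {2, 4, 7, 52, 60, 67, 72, 78, 79, 84}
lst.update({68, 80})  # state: {2, 4, 7, 52, 60, 67, 68, 72, 78, 79, 80, 84}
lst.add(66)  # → {2, 4, 7, 52, 60, 66, 67, 68, 72, 78, 79, 80, 84}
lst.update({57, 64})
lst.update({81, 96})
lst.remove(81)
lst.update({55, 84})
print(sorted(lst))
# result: [2, 4, 7, 52, 55, 57, 60, 64, 66, 67, 68, 72, 78, 79, 80, 84, 96]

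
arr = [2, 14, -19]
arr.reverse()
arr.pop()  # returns 2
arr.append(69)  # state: [-19, 14, 69]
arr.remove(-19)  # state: [14, 69]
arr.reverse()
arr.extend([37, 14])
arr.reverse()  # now [14, 37, 14, 69]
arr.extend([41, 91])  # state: [14, 37, 14, 69, 41, 91]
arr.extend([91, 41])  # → [14, 37, 14, 69, 41, 91, 91, 41]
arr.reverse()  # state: [41, 91, 91, 41, 69, 14, 37, 14]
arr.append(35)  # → [41, 91, 91, 41, 69, 14, 37, 14, 35]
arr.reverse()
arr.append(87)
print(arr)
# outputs [35, 14, 37, 14, 69, 41, 91, 91, 41, 87]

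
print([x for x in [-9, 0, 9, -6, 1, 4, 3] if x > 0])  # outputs [9, 1, 4, 3]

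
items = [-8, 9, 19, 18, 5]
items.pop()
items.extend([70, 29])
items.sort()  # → [-8, 9, 18, 19, 29, 70]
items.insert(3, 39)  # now [-8, 9, 18, 39, 19, 29, 70]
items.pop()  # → 70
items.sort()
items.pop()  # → 39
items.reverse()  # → [29, 19, 18, 9, -8]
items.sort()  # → [-8, 9, 18, 19, 29]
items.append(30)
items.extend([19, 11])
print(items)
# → [-8, 9, 18, 19, 29, 30, 19, 11]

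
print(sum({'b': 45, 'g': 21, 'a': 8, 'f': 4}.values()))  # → 78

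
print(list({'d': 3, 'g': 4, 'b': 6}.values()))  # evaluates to [3, 4, 6]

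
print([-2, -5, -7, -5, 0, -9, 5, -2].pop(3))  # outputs -5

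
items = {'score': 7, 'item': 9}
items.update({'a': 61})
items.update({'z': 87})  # {'score': 7, 'item': 9, 'a': 61, 'z': 87}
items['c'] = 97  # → {'score': 7, 'item': 9, 'a': 61, 'z': 87, 'c': 97}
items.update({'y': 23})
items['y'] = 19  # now {'score': 7, 'item': 9, 'a': 61, 'z': 87, 'c': 97, 'y': 19}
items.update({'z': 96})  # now {'score': 7, 'item': 9, 'a': 61, 'z': 96, 'c': 97, 'y': 19}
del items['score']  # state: {'item': 9, 'a': 61, 'z': 96, 'c': 97, 'y': 19}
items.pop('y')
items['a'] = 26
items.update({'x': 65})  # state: {'item': 9, 'a': 26, 'z': 96, 'c': 97, 'x': 65}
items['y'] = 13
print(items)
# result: {'item': 9, 'a': 26, 'z': 96, 'c': 97, 'x': 65, 'y': 13}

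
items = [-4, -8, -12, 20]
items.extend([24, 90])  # [-4, -8, -12, 20, 24, 90]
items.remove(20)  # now [-4, -8, -12, 24, 90]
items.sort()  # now [-12, -8, -4, 24, 90]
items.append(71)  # [-12, -8, -4, 24, 90, 71]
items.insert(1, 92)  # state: [-12, 92, -8, -4, 24, 90, 71]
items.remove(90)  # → [-12, 92, -8, -4, 24, 71]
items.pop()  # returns 71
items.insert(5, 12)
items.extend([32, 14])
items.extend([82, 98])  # [-12, 92, -8, -4, 24, 12, 32, 14, 82, 98]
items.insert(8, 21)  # [-12, 92, -8, -4, 24, 12, 32, 14, 21, 82, 98]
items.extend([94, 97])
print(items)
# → [-12, 92, -8, -4, 24, 12, 32, 14, 21, 82, 98, 94, 97]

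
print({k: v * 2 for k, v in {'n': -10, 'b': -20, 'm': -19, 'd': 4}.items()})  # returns {'n': -20, 'b': -40, 'm': -38, 'd': 8}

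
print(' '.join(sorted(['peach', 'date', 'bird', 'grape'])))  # bird date grape peach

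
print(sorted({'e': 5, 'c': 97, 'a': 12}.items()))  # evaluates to [('a', 12), ('c', 97), ('e', 5)]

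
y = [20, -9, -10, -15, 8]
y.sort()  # [-15, -10, -9, 8, 20]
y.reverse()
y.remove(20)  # [8, -9, -10, -15]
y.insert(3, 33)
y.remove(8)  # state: [-9, -10, 33, -15]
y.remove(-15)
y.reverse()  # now [33, -10, -9]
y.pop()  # -9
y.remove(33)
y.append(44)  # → [-10, 44]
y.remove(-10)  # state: [44]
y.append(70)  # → [44, 70]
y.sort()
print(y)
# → [44, 70]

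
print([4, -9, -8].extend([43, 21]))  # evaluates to None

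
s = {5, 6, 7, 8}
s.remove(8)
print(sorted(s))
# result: [5, 6, 7]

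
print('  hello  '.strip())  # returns hello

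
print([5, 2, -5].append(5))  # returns None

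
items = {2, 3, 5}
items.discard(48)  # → {2, 3, 5}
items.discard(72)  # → {2, 3, 5}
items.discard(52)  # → {2, 3, 5}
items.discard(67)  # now {2, 3, 5}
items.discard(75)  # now {2, 3, 5}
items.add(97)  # {2, 3, 5, 97}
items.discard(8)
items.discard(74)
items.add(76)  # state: {2, 3, 5, 76, 97}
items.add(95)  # {2, 3, 5, 76, 95, 97}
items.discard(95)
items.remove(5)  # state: {2, 3, 76, 97}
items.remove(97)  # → {2, 3, 76}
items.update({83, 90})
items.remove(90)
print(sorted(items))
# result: [2, 3, 76, 83]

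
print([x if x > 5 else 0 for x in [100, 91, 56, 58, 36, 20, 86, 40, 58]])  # [100, 91, 56, 58, 36, 20, 86, 40, 58]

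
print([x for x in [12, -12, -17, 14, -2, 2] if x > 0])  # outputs [12, 14, 2]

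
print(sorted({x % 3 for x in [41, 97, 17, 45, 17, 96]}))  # [0, 1, 2]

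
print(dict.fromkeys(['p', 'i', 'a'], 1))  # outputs {'p': 1, 'i': 1, 'a': 1}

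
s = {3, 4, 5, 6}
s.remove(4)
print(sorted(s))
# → [3, 5, 6]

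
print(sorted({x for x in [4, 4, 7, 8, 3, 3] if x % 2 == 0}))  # [4, 8]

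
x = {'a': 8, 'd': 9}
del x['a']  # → {'d': 9}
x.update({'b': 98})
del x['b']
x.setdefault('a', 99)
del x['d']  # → {'a': 99}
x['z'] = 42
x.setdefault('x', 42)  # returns 42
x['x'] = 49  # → {'a': 99, 'z': 42, 'x': 49}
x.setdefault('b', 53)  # 53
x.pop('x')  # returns 49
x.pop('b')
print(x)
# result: {'a': 99, 'z': 42}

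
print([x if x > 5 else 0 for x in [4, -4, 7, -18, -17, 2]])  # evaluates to [0, 0, 7, 0, 0, 0]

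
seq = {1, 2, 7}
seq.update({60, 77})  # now {1, 2, 7, 60, 77}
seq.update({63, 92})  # {1, 2, 7, 60, 63, 77, 92}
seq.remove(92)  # {1, 2, 7, 60, 63, 77}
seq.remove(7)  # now {1, 2, 60, 63, 77}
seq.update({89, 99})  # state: {1, 2, 60, 63, 77, 89, 99}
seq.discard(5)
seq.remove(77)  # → {1, 2, 60, 63, 89, 99}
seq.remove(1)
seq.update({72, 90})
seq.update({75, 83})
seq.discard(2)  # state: {60, 63, 72, 75, 83, 89, 90, 99}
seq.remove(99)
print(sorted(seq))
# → [60, 63, 72, 75, 83, 89, 90]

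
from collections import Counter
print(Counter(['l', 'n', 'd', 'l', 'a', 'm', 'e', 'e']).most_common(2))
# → [('l', 2), ('e', 2)]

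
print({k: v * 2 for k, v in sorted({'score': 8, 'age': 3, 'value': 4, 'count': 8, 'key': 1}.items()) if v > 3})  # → {'count': 16, 'score': 16, 'value': 8}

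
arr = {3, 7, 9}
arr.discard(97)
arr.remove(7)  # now {3, 9}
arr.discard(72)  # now {3, 9}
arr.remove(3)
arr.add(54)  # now {9, 54}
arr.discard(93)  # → {9, 54}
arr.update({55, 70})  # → {9, 54, 55, 70}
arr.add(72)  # {9, 54, 55, 70, 72}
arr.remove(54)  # {9, 55, 70, 72}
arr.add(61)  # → {9, 55, 61, 70, 72}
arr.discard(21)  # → {9, 55, 61, 70, 72}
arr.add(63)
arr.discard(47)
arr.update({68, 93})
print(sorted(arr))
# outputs [9, 55, 61, 63, 68, 70, 72, 93]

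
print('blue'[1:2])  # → l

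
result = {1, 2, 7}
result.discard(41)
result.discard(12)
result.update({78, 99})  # {1, 2, 7, 78, 99}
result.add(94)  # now {1, 2, 7, 78, 94, 99}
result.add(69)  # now {1, 2, 7, 69, 78, 94, 99}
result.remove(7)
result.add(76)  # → {1, 2, 69, 76, 78, 94, 99}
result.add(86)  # {1, 2, 69, 76, 78, 86, 94, 99}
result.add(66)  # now {1, 2, 66, 69, 76, 78, 86, 94, 99}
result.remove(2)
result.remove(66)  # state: {1, 69, 76, 78, 86, 94, 99}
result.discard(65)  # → {1, 69, 76, 78, 86, 94, 99}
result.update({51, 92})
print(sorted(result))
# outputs [1, 51, 69, 76, 78, 86, 92, 94, 99]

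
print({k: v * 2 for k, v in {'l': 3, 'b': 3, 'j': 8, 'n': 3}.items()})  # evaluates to {'l': 6, 'b': 6, 'j': 16, 'n': 6}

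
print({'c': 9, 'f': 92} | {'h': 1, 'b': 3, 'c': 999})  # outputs {'c': 999, 'f': 92, 'h': 1, 'b': 3}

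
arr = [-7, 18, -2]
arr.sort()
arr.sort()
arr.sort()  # [-7, -2, 18]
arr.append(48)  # [-7, -2, 18, 48]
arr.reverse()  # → [48, 18, -2, -7]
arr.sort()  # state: [-7, -2, 18, 48]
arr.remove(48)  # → [-7, -2, 18]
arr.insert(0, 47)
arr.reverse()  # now [18, -2, -7, 47]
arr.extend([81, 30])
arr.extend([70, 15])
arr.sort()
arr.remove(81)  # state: [-7, -2, 15, 18, 30, 47, 70]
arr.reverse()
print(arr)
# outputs [70, 47, 30, 18, 15, -2, -7]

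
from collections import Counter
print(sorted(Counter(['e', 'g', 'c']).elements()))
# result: ['c', 'e', 'g']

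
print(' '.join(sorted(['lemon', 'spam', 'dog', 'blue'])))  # blue dog lemon spam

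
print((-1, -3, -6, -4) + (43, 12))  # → (-1, -3, -6, -4, 43, 12)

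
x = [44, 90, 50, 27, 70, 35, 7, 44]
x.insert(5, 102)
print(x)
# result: [44, 90, 50, 27, 70, 102, 35, 7, 44]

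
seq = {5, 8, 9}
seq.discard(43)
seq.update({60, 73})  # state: {5, 8, 9, 60, 73}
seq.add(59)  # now {5, 8, 9, 59, 60, 73}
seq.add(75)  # {5, 8, 9, 59, 60, 73, 75}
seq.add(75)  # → {5, 8, 9, 59, 60, 73, 75}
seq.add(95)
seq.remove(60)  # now {5, 8, 9, 59, 73, 75, 95}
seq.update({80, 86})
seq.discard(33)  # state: {5, 8, 9, 59, 73, 75, 80, 86, 95}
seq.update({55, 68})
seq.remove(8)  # {5, 9, 55, 59, 68, 73, 75, 80, 86, 95}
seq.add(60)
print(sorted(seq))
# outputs [5, 9, 55, 59, 60, 68, 73, 75, 80, 86, 95]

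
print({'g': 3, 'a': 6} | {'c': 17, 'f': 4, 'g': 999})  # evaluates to {'g': 999, 'a': 6, 'c': 17, 'f': 4}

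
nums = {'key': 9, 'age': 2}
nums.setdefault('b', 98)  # 98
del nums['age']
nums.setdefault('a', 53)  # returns 53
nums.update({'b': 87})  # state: {'key': 9, 'b': 87, 'a': 53}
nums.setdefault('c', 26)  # 26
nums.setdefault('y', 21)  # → 21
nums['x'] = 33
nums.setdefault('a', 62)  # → 53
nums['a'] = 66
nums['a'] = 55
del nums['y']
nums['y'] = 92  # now {'key': 9, 'b': 87, 'a': 55, 'c': 26, 'x': 33, 'y': 92}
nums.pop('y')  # 92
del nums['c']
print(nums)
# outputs {'key': 9, 'b': 87, 'a': 55, 'x': 33}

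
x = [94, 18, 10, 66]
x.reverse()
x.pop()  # 94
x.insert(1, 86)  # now [66, 86, 10, 18]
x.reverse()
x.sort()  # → [10, 18, 66, 86]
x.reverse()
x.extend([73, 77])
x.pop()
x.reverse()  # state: [73, 10, 18, 66, 86]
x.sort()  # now [10, 18, 66, 73, 86]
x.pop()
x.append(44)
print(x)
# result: [10, 18, 66, 73, 44]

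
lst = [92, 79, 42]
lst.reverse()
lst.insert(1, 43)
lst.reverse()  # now [92, 79, 43, 42]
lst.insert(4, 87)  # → [92, 79, 43, 42, 87]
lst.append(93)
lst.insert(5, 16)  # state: [92, 79, 43, 42, 87, 16, 93]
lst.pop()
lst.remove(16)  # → [92, 79, 43, 42, 87]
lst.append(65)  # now [92, 79, 43, 42, 87, 65]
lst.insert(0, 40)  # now [40, 92, 79, 43, 42, 87, 65]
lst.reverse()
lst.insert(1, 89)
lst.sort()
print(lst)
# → [40, 42, 43, 65, 79, 87, 89, 92]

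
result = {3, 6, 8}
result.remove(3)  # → {6, 8}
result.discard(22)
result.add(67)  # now {6, 8, 67}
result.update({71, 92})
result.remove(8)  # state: {6, 67, 71, 92}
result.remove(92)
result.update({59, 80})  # {6, 59, 67, 71, 80}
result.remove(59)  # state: {6, 67, 71, 80}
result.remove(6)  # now {67, 71, 80}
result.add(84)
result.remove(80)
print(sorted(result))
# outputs [67, 71, 84]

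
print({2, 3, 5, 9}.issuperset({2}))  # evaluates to True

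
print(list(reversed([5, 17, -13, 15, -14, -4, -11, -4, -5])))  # [-5, -4, -11, -4, -14, 15, -13, 17, 5]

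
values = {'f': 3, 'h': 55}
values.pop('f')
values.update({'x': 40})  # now {'h': 55, 'x': 40}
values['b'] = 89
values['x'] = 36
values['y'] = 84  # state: {'h': 55, 'x': 36, 'b': 89, 'y': 84}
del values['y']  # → {'h': 55, 'x': 36, 'b': 89}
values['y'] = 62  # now {'h': 55, 'x': 36, 'b': 89, 'y': 62}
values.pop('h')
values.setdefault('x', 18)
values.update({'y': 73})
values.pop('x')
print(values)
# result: {'b': 89, 'y': 73}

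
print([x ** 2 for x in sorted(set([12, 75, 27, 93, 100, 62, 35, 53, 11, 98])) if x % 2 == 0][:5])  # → [144, 3844, 9604, 10000]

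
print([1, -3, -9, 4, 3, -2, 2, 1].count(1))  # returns 2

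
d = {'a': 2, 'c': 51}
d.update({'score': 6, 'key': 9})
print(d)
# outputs {'a': 2, 'c': 51, 'score': 6, 'key': 9}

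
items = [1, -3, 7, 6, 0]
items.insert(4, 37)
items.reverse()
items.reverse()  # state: [1, -3, 7, 6, 37, 0]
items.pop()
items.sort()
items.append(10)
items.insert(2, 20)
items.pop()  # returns 10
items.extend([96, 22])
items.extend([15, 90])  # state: [-3, 1, 20, 6, 7, 37, 96, 22, 15, 90]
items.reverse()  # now [90, 15, 22, 96, 37, 7, 6, 20, 1, -3]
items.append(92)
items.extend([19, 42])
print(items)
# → [90, 15, 22, 96, 37, 7, 6, 20, 1, -3, 92, 19, 42]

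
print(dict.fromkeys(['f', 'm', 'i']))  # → {'f': None, 'm': None, 'i': None}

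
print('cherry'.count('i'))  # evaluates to 0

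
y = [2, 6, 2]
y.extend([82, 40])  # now [2, 6, 2, 82, 40]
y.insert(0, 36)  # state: [36, 2, 6, 2, 82, 40]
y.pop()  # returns 40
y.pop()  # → 82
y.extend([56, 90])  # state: [36, 2, 6, 2, 56, 90]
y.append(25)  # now [36, 2, 6, 2, 56, 90, 25]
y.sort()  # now [2, 2, 6, 25, 36, 56, 90]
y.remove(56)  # [2, 2, 6, 25, 36, 90]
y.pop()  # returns 90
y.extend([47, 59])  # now [2, 2, 6, 25, 36, 47, 59]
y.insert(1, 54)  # [2, 54, 2, 6, 25, 36, 47, 59]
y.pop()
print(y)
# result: [2, 54, 2, 6, 25, 36, 47]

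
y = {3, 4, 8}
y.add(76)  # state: {3, 4, 8, 76}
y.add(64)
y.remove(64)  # {3, 4, 8, 76}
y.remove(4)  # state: {3, 8, 76}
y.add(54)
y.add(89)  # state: {3, 8, 54, 76, 89}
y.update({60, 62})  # {3, 8, 54, 60, 62, 76, 89}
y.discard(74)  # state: {3, 8, 54, 60, 62, 76, 89}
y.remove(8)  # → {3, 54, 60, 62, 76, 89}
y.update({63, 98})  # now {3, 54, 60, 62, 63, 76, 89, 98}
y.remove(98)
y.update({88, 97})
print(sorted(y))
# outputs [3, 54, 60, 62, 63, 76, 88, 89, 97]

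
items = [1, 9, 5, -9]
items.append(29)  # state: [1, 9, 5, -9, 29]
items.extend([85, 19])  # [1, 9, 5, -9, 29, 85, 19]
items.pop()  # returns 19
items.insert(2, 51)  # [1, 9, 51, 5, -9, 29, 85]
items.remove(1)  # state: [9, 51, 5, -9, 29, 85]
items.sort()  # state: [-9, 5, 9, 29, 51, 85]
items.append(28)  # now [-9, 5, 9, 29, 51, 85, 28]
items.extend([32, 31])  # [-9, 5, 9, 29, 51, 85, 28, 32, 31]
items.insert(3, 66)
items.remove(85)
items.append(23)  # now [-9, 5, 9, 66, 29, 51, 28, 32, 31, 23]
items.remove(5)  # [-9, 9, 66, 29, 51, 28, 32, 31, 23]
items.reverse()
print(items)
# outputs [23, 31, 32, 28, 51, 29, 66, 9, -9]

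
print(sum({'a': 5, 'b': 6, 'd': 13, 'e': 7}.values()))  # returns 31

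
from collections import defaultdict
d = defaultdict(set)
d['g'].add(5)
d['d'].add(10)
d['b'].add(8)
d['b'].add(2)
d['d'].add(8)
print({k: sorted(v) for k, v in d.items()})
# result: {'g': [5], 'd': [8, 10], 'b': [2, 8]}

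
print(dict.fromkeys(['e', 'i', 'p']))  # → {'e': None, 'i': None, 'p': None}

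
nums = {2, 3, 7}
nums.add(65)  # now {2, 3, 7, 65}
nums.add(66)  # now {2, 3, 7, 65, 66}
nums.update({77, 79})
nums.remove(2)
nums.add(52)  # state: {3, 7, 52, 65, 66, 77, 79}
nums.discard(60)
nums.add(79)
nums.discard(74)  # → {3, 7, 52, 65, 66, 77, 79}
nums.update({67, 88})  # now {3, 7, 52, 65, 66, 67, 77, 79, 88}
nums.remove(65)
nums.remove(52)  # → {3, 7, 66, 67, 77, 79, 88}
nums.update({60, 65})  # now {3, 7, 60, 65, 66, 67, 77, 79, 88}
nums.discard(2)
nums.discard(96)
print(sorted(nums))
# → [3, 7, 60, 65, 66, 67, 77, 79, 88]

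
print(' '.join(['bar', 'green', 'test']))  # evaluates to bar green test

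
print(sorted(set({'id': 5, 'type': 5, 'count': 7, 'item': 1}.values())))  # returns [1, 5, 7]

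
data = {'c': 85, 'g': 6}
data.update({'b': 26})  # {'c': 85, 'g': 6, 'b': 26}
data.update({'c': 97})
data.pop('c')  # 97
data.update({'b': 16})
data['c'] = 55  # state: {'g': 6, 'b': 16, 'c': 55}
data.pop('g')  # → 6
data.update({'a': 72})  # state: {'b': 16, 'c': 55, 'a': 72}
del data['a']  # {'b': 16, 'c': 55}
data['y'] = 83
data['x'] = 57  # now {'b': 16, 'c': 55, 'y': 83, 'x': 57}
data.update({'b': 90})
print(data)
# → {'b': 90, 'c': 55, 'y': 83, 'x': 57}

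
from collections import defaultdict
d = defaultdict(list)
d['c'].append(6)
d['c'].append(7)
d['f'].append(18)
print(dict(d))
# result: {'c': [6, 7], 'f': [18]}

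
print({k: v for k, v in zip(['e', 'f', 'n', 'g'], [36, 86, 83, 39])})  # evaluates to {'e': 36, 'f': 86, 'n': 83, 'g': 39}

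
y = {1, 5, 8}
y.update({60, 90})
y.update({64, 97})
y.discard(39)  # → {1, 5, 8, 60, 64, 90, 97}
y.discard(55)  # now {1, 5, 8, 60, 64, 90, 97}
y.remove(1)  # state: {5, 8, 60, 64, 90, 97}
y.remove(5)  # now {8, 60, 64, 90, 97}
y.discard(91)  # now {8, 60, 64, 90, 97}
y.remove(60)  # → {8, 64, 90, 97}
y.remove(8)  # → {64, 90, 97}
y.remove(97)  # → {64, 90}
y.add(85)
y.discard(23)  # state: {64, 85, 90}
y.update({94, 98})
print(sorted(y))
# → [64, 85, 90, 94, 98]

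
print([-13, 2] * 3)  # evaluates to [-13, 2, -13, 2, -13, 2]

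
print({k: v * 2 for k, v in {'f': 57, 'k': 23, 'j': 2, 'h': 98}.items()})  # {'f': 114, 'k': 46, 'j': 4, 'h': 196}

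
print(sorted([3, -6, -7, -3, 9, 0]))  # [-7, -6, -3, 0, 3, 9]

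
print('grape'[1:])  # rape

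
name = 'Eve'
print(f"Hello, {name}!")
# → Hello, Eve!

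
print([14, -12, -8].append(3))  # None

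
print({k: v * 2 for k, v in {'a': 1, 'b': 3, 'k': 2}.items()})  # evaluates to {'a': 2, 'b': 6, 'k': 4}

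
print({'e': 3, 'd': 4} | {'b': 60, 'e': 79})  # {'e': 79, 'd': 4, 'b': 60}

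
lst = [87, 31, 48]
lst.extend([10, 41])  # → [87, 31, 48, 10, 41]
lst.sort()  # [10, 31, 41, 48, 87]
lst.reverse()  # [87, 48, 41, 31, 10]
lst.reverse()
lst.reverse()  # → [87, 48, 41, 31, 10]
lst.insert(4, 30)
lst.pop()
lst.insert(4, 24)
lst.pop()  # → 30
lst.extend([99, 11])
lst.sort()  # [11, 24, 31, 41, 48, 87, 99]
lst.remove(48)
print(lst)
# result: [11, 24, 31, 41, 87, 99]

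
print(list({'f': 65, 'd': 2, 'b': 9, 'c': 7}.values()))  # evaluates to [65, 2, 9, 7]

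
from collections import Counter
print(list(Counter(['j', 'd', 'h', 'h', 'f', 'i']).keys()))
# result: ['j', 'd', 'h', 'f', 'i']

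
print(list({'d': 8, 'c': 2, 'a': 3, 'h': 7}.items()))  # [('d', 8), ('c', 2), ('a', 3), ('h', 7)]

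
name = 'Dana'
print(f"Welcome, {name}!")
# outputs Welcome, Dana!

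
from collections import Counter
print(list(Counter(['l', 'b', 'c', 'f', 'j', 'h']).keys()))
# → ['l', 'b', 'c', 'f', 'j', 'h']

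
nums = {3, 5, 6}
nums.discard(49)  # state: {3, 5, 6}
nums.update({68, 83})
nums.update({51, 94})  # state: {3, 5, 6, 51, 68, 83, 94}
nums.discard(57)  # {3, 5, 6, 51, 68, 83, 94}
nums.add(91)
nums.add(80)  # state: {3, 5, 6, 51, 68, 80, 83, 91, 94}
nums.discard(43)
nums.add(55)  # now {3, 5, 6, 51, 55, 68, 80, 83, 91, 94}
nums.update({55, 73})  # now {3, 5, 6, 51, 55, 68, 73, 80, 83, 91, 94}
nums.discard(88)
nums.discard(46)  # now {3, 5, 6, 51, 55, 68, 73, 80, 83, 91, 94}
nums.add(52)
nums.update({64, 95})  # {3, 5, 6, 51, 52, 55, 64, 68, 73, 80, 83, 91, 94, 95}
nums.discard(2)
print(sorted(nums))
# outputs [3, 5, 6, 51, 52, 55, 64, 68, 73, 80, 83, 91, 94, 95]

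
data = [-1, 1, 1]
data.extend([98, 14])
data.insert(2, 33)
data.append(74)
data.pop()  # 74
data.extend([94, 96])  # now [-1, 1, 33, 1, 98, 14, 94, 96]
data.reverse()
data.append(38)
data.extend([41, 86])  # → [96, 94, 14, 98, 1, 33, 1, -1, 38, 41, 86]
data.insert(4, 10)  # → [96, 94, 14, 98, 10, 1, 33, 1, -1, 38, 41, 86]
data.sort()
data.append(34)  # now [-1, 1, 1, 10, 14, 33, 38, 41, 86, 94, 96, 98, 34]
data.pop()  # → 34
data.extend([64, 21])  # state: [-1, 1, 1, 10, 14, 33, 38, 41, 86, 94, 96, 98, 64, 21]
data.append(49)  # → [-1, 1, 1, 10, 14, 33, 38, 41, 86, 94, 96, 98, 64, 21, 49]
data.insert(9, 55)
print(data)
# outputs [-1, 1, 1, 10, 14, 33, 38, 41, 86, 55, 94, 96, 98, 64, 21, 49]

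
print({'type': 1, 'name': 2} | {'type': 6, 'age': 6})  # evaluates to {'type': 6, 'name': 2, 'age': 6}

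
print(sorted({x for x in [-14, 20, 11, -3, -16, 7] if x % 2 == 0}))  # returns [-16, -14, 20]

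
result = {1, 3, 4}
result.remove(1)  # {3, 4}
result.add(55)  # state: {3, 4, 55}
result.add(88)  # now {3, 4, 55, 88}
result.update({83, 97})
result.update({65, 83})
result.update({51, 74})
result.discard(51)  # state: {3, 4, 55, 65, 74, 83, 88, 97}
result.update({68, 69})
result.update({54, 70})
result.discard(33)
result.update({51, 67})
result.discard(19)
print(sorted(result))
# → [3, 4, 51, 54, 55, 65, 67, 68, 69, 70, 74, 83, 88, 97]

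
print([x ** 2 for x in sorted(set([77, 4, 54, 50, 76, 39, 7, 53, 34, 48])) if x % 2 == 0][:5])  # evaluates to [16, 1156, 2304, 2500, 2916]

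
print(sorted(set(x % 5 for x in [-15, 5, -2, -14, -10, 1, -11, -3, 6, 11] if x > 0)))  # [0, 1]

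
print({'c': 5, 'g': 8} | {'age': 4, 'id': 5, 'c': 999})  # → {'c': 999, 'g': 8, 'age': 4, 'id': 5}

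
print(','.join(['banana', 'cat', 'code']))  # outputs banana,cat,code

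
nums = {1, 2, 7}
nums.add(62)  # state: {1, 2, 7, 62}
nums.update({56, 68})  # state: {1, 2, 7, 56, 62, 68}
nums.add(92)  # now {1, 2, 7, 56, 62, 68, 92}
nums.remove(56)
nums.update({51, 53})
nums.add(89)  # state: {1, 2, 7, 51, 53, 62, 68, 89, 92}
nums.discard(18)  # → {1, 2, 7, 51, 53, 62, 68, 89, 92}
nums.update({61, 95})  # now {1, 2, 7, 51, 53, 61, 62, 68, 89, 92, 95}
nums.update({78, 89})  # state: {1, 2, 7, 51, 53, 61, 62, 68, 78, 89, 92, 95}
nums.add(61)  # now {1, 2, 7, 51, 53, 61, 62, 68, 78, 89, 92, 95}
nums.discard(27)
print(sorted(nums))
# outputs [1, 2, 7, 51, 53, 61, 62, 68, 78, 89, 92, 95]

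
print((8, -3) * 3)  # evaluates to (8, -3, 8, -3, 8, -3)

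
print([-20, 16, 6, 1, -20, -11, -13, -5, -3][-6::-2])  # [1, 16]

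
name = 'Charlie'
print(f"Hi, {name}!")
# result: Hi, Charlie!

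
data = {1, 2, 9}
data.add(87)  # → {1, 2, 9, 87}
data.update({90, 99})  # {1, 2, 9, 87, 90, 99}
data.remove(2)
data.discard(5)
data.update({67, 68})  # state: {1, 9, 67, 68, 87, 90, 99}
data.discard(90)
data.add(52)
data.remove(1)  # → {9, 52, 67, 68, 87, 99}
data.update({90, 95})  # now {9, 52, 67, 68, 87, 90, 95, 99}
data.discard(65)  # {9, 52, 67, 68, 87, 90, 95, 99}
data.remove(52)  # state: {9, 67, 68, 87, 90, 95, 99}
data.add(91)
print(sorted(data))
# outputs [9, 67, 68, 87, 90, 91, 95, 99]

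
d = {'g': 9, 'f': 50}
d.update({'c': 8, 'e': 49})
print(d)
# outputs {'g': 9, 'f': 50, 'c': 8, 'e': 49}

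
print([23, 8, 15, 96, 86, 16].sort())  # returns None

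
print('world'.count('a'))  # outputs 0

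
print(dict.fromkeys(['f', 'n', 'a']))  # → {'f': None, 'n': None, 'a': None}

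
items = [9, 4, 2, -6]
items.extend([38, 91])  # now [9, 4, 2, -6, 38, 91]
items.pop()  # 91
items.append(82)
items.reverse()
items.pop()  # 9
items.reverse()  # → [4, 2, -6, 38, 82]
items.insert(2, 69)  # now [4, 2, 69, -6, 38, 82]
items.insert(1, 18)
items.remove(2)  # [4, 18, 69, -6, 38, 82]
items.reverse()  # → [82, 38, -6, 69, 18, 4]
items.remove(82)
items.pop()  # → 4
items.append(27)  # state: [38, -6, 69, 18, 27]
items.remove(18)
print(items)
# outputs [38, -6, 69, 27]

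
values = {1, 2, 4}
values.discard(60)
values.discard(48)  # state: {1, 2, 4}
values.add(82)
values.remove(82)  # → {1, 2, 4}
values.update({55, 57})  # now {1, 2, 4, 55, 57}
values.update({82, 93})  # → {1, 2, 4, 55, 57, 82, 93}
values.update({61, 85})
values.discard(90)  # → {1, 2, 4, 55, 57, 61, 82, 85, 93}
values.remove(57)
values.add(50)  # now {1, 2, 4, 50, 55, 61, 82, 85, 93}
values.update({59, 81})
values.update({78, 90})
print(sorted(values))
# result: [1, 2, 4, 50, 55, 59, 61, 78, 81, 82, 85, 90, 93]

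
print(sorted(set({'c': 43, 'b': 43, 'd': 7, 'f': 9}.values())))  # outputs [7, 9, 43]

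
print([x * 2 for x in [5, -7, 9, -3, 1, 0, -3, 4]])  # [10, -14, 18, -6, 2, 0, -6, 8]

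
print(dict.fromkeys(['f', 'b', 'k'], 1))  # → {'f': 1, 'b': 1, 'k': 1}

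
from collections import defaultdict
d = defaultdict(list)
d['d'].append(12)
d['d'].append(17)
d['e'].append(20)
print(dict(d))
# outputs {'d': [12, 17], 'e': [20]}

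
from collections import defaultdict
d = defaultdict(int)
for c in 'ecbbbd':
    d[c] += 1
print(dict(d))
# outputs {'e': 1, 'c': 1, 'b': 3, 'd': 1}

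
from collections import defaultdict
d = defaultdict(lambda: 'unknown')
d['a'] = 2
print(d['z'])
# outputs unknown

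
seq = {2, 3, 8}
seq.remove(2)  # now {3, 8}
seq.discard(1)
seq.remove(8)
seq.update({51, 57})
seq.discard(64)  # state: {3, 51, 57}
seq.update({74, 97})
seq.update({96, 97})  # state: {3, 51, 57, 74, 96, 97}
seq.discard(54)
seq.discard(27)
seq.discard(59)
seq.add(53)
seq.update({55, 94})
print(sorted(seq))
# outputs [3, 51, 53, 55, 57, 74, 94, 96, 97]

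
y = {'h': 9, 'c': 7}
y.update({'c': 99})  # {'h': 9, 'c': 99}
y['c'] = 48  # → {'h': 9, 'c': 48}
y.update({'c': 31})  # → {'h': 9, 'c': 31}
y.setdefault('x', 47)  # 47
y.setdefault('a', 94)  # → 94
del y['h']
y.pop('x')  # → 47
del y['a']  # {'c': 31}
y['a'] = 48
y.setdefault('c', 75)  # 31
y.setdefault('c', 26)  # 31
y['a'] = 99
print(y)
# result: {'c': 31, 'a': 99}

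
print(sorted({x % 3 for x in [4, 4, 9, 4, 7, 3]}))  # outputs [0, 1]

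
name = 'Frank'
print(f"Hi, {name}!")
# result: Hi, Frank!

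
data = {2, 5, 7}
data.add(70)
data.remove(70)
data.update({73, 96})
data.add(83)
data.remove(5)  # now {2, 7, 73, 83, 96}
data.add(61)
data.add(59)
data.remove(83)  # {2, 7, 59, 61, 73, 96}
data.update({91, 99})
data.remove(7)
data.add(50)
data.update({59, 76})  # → {2, 50, 59, 61, 73, 76, 91, 96, 99}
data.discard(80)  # {2, 50, 59, 61, 73, 76, 91, 96, 99}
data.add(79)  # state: {2, 50, 59, 61, 73, 76, 79, 91, 96, 99}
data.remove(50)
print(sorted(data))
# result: [2, 59, 61, 73, 76, 79, 91, 96, 99]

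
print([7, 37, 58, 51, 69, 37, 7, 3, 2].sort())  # None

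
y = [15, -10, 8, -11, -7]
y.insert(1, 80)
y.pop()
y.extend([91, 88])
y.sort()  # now [-11, -10, 8, 15, 80, 88, 91]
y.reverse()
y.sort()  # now [-11, -10, 8, 15, 80, 88, 91]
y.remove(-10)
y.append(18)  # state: [-11, 8, 15, 80, 88, 91, 18]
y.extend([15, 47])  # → [-11, 8, 15, 80, 88, 91, 18, 15, 47]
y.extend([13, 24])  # [-11, 8, 15, 80, 88, 91, 18, 15, 47, 13, 24]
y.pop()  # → 24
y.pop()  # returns 13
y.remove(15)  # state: [-11, 8, 80, 88, 91, 18, 15, 47]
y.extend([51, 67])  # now [-11, 8, 80, 88, 91, 18, 15, 47, 51, 67]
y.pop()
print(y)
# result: [-11, 8, 80, 88, 91, 18, 15, 47, 51]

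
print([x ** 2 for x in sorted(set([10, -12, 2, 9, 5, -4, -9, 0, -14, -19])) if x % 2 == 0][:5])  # [196, 144, 16, 0, 4]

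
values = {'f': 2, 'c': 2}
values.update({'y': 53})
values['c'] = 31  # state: {'f': 2, 'c': 31, 'y': 53}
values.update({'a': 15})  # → {'f': 2, 'c': 31, 'y': 53, 'a': 15}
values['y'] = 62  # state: {'f': 2, 'c': 31, 'y': 62, 'a': 15}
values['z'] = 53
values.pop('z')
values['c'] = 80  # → {'f': 2, 'c': 80, 'y': 62, 'a': 15}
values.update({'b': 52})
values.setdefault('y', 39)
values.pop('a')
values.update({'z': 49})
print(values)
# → {'f': 2, 'c': 80, 'y': 62, 'b': 52, 'z': 49}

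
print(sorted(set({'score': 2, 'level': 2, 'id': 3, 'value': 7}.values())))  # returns [2, 3, 7]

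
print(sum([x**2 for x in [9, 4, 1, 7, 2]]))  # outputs 151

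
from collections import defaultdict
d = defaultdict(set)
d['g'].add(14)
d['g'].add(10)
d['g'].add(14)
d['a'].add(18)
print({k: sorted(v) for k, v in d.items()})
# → {'g': [10, 14], 'a': [18]}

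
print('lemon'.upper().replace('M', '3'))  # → LE3ON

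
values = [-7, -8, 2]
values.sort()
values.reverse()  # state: [2, -7, -8]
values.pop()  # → -8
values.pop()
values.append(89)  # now [2, 89]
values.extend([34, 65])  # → [2, 89, 34, 65]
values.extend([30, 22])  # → [2, 89, 34, 65, 30, 22]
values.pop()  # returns 22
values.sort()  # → [2, 30, 34, 65, 89]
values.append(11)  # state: [2, 30, 34, 65, 89, 11]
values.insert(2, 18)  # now [2, 30, 18, 34, 65, 89, 11]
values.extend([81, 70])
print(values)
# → [2, 30, 18, 34, 65, 89, 11, 81, 70]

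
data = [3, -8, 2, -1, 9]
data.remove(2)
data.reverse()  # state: [9, -1, -8, 3]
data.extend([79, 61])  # [9, -1, -8, 3, 79, 61]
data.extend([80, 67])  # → [9, -1, -8, 3, 79, 61, 80, 67]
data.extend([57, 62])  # [9, -1, -8, 3, 79, 61, 80, 67, 57, 62]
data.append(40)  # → [9, -1, -8, 3, 79, 61, 80, 67, 57, 62, 40]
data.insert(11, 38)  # [9, -1, -8, 3, 79, 61, 80, 67, 57, 62, 40, 38]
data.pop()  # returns 38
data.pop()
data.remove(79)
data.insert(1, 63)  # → [9, 63, -1, -8, 3, 61, 80, 67, 57, 62]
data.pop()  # 62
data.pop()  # 57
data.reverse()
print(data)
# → [67, 80, 61, 3, -8, -1, 63, 9]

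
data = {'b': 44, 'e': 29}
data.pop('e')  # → 29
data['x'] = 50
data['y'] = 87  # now {'b': 44, 'x': 50, 'y': 87}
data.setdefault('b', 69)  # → 44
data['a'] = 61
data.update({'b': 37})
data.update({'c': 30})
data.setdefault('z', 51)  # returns 51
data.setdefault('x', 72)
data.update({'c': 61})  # {'b': 37, 'x': 50, 'y': 87, 'a': 61, 'c': 61, 'z': 51}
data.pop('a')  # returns 61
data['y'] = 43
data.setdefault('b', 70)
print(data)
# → {'b': 37, 'x': 50, 'y': 43, 'c': 61, 'z': 51}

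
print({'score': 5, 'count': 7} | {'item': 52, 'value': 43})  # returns {'score': 5, 'count': 7, 'item': 52, 'value': 43}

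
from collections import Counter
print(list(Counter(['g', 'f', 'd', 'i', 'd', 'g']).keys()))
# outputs ['g', 'f', 'd', 'i']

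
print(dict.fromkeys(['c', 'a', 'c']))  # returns {'c': None, 'a': None}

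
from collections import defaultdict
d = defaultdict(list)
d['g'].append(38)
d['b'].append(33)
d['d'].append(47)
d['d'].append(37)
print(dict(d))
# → {'g': [38], 'b': [33], 'd': [47, 37]}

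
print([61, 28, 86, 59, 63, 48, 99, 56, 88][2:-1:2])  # [86, 63, 99]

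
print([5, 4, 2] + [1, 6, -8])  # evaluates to [5, 4, 2, 1, 6, -8]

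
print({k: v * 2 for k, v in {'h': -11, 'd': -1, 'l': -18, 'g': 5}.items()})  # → {'h': -22, 'd': -2, 'l': -36, 'g': 10}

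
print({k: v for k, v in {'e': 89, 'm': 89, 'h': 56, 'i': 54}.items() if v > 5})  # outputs {'e': 89, 'm': 89, 'h': 56, 'i': 54}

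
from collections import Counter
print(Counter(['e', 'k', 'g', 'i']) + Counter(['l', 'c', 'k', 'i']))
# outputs Counter({'k': 2, 'i': 2, 'e': 1, 'g': 1, 'l': 1, 'c': 1})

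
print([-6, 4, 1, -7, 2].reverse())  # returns None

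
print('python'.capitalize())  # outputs Python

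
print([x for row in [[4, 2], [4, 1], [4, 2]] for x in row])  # [4, 2, 4, 1, 4, 2]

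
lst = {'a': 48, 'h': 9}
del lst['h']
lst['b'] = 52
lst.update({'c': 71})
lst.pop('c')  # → 71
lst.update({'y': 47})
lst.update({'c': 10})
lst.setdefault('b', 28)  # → 52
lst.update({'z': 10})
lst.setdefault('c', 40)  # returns 10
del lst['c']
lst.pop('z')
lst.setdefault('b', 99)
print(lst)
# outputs {'a': 48, 'b': 52, 'y': 47}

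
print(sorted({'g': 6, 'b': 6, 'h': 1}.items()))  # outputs [('b', 6), ('g', 6), ('h', 1)]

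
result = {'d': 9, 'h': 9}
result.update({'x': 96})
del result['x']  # {'d': 9, 'h': 9}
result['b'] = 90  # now {'d': 9, 'h': 9, 'b': 90}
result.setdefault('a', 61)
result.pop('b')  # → 90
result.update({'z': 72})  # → {'d': 9, 'h': 9, 'a': 61, 'z': 72}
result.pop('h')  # 9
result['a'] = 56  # {'d': 9, 'a': 56, 'z': 72}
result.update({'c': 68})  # {'d': 9, 'a': 56, 'z': 72, 'c': 68}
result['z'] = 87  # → {'d': 9, 'a': 56, 'z': 87, 'c': 68}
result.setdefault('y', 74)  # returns 74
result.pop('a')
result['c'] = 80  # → {'d': 9, 'z': 87, 'c': 80, 'y': 74}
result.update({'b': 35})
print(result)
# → {'d': 9, 'z': 87, 'c': 80, 'y': 74, 'b': 35}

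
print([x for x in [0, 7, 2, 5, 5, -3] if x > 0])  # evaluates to [7, 2, 5, 5]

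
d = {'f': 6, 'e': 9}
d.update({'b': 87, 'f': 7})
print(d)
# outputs {'f': 7, 'e': 9, 'b': 87}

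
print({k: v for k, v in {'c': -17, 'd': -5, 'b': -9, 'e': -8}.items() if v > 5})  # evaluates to {}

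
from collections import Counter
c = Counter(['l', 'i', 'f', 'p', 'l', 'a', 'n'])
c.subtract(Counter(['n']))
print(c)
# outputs Counter({'l': 2, 'i': 1, 'f': 1, 'p': 1, 'a': 1, 'n': 0})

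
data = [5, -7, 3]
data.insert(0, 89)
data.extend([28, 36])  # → [89, 5, -7, 3, 28, 36]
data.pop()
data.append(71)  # [89, 5, -7, 3, 28, 71]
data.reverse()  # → [71, 28, 3, -7, 5, 89]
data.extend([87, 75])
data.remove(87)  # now [71, 28, 3, -7, 5, 89, 75]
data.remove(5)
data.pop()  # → 75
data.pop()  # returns 89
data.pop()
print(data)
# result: [71, 28, 3]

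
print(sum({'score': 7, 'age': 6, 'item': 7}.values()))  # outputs 20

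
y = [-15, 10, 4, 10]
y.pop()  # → 10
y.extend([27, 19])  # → [-15, 10, 4, 27, 19]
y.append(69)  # [-15, 10, 4, 27, 19, 69]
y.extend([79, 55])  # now [-15, 10, 4, 27, 19, 69, 79, 55]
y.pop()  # 55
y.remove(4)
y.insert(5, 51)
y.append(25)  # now [-15, 10, 27, 19, 69, 51, 79, 25]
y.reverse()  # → [25, 79, 51, 69, 19, 27, 10, -15]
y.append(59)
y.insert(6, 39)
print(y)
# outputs [25, 79, 51, 69, 19, 27, 39, 10, -15, 59]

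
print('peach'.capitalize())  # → Peach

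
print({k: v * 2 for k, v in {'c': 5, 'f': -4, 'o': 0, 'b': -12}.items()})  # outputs {'c': 10, 'f': -8, 'o': 0, 'b': -24}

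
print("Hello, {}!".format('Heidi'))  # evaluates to Hello, Heidi!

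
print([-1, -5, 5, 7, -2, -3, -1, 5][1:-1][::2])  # [-5, 7, -3]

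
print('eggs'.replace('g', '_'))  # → e__s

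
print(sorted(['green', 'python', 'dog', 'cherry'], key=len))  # ['dog', 'green', 'python', 'cherry']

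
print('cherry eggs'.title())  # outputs Cherry Eggs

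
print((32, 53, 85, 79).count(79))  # 1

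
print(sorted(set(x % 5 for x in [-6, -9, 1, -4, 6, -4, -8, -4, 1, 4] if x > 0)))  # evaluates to [1, 4]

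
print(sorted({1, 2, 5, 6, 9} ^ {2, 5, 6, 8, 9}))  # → [1, 8]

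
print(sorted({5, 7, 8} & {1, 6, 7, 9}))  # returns [7]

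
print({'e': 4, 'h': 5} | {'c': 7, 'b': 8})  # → {'e': 4, 'h': 5, 'c': 7, 'b': 8}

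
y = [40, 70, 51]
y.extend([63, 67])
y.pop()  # 67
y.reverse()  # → [63, 51, 70, 40]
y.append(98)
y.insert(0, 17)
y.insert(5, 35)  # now [17, 63, 51, 70, 40, 35, 98]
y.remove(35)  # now [17, 63, 51, 70, 40, 98]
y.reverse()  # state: [98, 40, 70, 51, 63, 17]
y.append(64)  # [98, 40, 70, 51, 63, 17, 64]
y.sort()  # [17, 40, 51, 63, 64, 70, 98]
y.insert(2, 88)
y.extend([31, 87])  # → [17, 40, 88, 51, 63, 64, 70, 98, 31, 87]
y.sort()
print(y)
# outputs [17, 31, 40, 51, 63, 64, 70, 87, 88, 98]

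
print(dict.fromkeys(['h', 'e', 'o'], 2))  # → {'h': 2, 'e': 2, 'o': 2}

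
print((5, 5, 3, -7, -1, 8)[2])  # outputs 3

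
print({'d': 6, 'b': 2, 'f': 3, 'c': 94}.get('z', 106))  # 106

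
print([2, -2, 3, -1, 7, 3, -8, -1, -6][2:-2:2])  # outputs [3, 7, -8]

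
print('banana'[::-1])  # ananab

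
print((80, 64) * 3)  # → (80, 64, 80, 64, 80, 64)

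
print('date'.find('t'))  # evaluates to 2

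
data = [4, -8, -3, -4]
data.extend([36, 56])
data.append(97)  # [4, -8, -3, -4, 36, 56, 97]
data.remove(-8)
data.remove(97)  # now [4, -3, -4, 36, 56]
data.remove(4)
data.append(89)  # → [-3, -4, 36, 56, 89]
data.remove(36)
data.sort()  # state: [-4, -3, 56, 89]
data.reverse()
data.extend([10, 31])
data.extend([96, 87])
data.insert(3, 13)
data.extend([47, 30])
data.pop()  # 30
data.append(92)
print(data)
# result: [89, 56, -3, 13, -4, 10, 31, 96, 87, 47, 92]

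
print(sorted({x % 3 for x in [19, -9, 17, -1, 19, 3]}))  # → [0, 1, 2]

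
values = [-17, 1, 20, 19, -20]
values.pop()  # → -20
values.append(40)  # [-17, 1, 20, 19, 40]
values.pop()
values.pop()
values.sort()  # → [-17, 1, 20]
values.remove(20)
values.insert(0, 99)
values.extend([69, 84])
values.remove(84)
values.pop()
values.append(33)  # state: [99, -17, 1, 33]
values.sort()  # [-17, 1, 33, 99]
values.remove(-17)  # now [1, 33, 99]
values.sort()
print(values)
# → [1, 33, 99]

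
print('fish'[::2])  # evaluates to fs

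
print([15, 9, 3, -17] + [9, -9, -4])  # [15, 9, 3, -17, 9, -9, -4]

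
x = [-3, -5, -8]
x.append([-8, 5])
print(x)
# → [-3, -5, -8, [-8, 5]]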